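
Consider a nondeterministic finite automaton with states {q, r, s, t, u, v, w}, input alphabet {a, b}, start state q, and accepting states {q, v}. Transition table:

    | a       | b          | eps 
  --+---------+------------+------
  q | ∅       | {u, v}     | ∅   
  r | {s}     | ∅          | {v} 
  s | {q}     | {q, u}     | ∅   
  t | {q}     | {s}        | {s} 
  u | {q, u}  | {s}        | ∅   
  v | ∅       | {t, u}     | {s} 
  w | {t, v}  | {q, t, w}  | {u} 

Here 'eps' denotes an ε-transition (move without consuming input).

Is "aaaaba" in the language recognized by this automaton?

No

Start in {q}.
Read 'a': q→∅; now ∅.
The set is empty and remains empty for the remaining 5 symbols.
The final set ∅ contains no accepting state.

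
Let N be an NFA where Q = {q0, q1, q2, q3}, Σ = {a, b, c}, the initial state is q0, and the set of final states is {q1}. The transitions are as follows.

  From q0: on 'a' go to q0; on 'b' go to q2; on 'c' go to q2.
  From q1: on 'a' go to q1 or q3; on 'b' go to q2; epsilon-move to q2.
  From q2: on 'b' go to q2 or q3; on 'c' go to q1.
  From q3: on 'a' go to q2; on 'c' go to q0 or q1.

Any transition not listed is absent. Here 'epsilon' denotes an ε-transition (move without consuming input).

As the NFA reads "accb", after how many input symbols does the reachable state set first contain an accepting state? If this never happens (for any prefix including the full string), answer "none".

Start in {q0}.
Read 'a': q0→{q0}; now {q0}.
Read 'c': q0→{q2}; now {q2}.
Read 'c': q2→{q1}; union {q1}; ε-closure = {q1, q2}.
None of the earlier sets intersect F, but {q1, q2} does.

3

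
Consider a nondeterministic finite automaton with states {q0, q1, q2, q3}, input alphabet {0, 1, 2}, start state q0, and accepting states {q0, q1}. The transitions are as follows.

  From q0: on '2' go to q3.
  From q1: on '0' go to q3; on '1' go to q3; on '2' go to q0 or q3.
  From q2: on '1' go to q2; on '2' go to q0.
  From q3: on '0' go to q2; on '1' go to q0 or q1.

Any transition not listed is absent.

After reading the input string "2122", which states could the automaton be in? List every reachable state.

{q3}

Start in {q0}.
Read '2': {q0} → {q3}.
Read '1': {q3} → {q0, q1}.
Read '2': {q0, q1} → {q0, q3}.
Read '2': {q0, q3} → {q3}.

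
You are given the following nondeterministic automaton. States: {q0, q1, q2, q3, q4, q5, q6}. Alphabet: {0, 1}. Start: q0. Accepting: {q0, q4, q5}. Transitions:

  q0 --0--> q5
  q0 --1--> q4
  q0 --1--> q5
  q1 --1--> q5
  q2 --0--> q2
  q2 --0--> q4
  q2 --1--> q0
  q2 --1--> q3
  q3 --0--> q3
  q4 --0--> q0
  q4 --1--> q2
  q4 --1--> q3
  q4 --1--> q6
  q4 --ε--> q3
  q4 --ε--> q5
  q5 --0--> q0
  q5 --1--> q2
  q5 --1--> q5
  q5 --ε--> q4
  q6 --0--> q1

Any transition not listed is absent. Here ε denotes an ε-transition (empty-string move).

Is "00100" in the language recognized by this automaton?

Yes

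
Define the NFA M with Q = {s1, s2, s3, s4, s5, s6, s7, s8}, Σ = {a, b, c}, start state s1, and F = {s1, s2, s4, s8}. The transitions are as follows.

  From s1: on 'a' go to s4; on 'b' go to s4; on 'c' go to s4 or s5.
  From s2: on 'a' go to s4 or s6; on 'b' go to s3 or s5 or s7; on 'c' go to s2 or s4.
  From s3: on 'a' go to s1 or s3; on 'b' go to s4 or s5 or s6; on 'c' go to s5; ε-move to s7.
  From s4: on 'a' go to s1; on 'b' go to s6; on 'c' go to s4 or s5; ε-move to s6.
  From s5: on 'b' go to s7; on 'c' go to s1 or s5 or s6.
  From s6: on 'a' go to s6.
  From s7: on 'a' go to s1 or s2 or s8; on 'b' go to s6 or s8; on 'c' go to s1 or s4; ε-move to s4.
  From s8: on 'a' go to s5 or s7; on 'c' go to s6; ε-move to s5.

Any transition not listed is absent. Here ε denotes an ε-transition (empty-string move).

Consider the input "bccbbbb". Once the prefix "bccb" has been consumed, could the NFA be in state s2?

No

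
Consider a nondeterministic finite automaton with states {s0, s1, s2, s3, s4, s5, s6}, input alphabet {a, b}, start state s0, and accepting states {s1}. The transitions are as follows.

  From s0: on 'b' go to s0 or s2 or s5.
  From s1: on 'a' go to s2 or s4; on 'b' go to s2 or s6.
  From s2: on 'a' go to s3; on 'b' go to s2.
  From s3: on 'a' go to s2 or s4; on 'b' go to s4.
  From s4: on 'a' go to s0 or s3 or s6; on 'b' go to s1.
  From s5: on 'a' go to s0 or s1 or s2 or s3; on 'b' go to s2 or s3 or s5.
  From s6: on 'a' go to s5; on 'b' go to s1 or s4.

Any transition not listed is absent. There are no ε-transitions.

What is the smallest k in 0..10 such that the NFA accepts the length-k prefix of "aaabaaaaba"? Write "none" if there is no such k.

none

Start in {s0}.
Read 'a': {s0} → ∅.
The set is empty and remains empty for the remaining 9 symbols.
No reachable set along the way intersects F.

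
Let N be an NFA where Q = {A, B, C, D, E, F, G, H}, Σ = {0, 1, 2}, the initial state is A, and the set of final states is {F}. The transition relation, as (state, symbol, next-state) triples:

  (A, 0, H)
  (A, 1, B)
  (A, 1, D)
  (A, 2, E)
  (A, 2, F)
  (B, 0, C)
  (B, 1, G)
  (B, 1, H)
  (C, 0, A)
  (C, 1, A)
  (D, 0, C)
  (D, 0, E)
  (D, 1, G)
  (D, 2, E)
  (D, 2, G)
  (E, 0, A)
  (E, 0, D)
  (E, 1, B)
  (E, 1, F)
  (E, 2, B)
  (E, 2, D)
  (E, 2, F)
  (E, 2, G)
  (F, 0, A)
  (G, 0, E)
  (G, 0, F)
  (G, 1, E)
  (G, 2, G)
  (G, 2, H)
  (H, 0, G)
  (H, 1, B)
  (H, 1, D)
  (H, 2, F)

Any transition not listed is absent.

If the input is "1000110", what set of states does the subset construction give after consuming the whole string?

{C, E, F, G}

Start in {A}.
Read '1': {A} → {B, D}.
Read '0': {B, D} → {C, E}.
Read '0': {C, E} → {A, D}.
Read '0': {A, D} → {C, E, H}.
Read '1': {C, E, H} → {A, B, D, F}.
Read '1': {A, B, D, F} → {B, D, G, H}.
Read '0': {B, D, G, H} → {C, E, F, G}.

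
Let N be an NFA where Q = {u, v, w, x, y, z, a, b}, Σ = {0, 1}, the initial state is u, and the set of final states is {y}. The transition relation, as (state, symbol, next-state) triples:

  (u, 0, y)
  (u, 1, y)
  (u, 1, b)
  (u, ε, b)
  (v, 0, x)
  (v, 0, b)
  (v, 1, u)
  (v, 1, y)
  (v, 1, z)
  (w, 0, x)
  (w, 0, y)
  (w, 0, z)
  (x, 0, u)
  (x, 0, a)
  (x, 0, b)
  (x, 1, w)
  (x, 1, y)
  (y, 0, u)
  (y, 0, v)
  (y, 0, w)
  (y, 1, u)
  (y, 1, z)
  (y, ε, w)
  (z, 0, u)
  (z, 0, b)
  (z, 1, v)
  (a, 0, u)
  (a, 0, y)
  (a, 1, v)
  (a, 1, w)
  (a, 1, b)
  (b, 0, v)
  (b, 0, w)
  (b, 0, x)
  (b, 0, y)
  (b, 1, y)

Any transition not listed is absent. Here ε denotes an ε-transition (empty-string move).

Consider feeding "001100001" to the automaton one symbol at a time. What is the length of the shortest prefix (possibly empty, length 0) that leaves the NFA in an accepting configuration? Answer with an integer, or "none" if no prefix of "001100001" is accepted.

1

Start: ε-closure({u}) = {u, b}.
Read '0': {u, b} → {v, w, x, y}.
None of the earlier sets intersect F, but {v, w, x, y} does.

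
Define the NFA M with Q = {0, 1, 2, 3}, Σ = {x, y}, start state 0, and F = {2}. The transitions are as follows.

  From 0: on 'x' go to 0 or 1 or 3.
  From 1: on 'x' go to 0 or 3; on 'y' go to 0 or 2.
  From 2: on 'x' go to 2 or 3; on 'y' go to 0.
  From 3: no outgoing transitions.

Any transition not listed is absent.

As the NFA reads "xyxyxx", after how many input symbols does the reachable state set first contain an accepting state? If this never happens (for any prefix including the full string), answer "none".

2

Start in {0}.
Read 'x': 0→{0, 1, 3}; now {0, 1, 3}.
Read 'y': 0→∅, 1→{0, 2}, 3→∅; now {0, 2}.
None of the earlier sets intersect F, but {0, 2} does.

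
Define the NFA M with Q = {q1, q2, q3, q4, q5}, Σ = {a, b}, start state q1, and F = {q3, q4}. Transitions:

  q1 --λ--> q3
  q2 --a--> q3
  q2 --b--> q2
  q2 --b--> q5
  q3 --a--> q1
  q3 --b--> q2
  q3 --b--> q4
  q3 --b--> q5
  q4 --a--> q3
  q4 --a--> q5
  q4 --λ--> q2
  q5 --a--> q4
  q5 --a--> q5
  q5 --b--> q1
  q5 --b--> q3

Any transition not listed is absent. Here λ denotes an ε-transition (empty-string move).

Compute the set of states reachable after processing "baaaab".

{q1, q2, q3, q4, q5}

Start: ε-closure({q1}) = {q1, q3}.
Read 'b': {q1, q3} → {q2, q4, q5}.
Read 'a': {q2, q4, q5} → {q2, q3, q4, q5}.
Read 'a': {q2, q3, q4, q5} → {q1, q2, q3, q4, q5}.
Read 'a': {q1, q2, q3, q4, q5} → {q1, q2, q3, q4, q5}.
Read 'a': {q1, q2, q3, q4, q5} → {q1, q2, q3, q4, q5}.
Read 'b': {q1, q2, q3, q4, q5} → {q1, q2, q3, q4, q5}.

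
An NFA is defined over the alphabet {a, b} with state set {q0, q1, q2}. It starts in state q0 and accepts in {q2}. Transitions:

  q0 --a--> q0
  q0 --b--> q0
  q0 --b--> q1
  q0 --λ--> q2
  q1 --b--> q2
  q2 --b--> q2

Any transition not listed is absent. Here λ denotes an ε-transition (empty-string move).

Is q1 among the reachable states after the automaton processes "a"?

No

Start: ε-closure({q0}) = {q0, q2}.
Read 'a': {q0, q2} → {q0, q2}.
State q1 is not in {q0, q2}.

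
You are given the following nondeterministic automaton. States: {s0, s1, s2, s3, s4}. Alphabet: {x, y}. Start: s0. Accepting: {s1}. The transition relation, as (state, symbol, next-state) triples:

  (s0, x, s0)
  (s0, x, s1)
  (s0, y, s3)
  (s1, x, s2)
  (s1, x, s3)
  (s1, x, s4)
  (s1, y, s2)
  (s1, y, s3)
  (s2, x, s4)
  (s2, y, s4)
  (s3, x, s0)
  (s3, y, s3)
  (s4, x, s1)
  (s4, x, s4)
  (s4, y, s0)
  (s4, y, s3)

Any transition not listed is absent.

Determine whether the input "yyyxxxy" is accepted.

No

Start in {s0}.
Read 'y': s0→{s3}; now {s3}.
Read 'y': s3→{s3}; now {s3}.
Read 'y': s3→{s3}; now {s3}.
Read 'x': s3→{s0}; now {s0}.
Read 'x': s0→{s0, s1}; now {s0, s1}.
Read 'x': s0→{s0, s1}, s1→{s2, s3, s4}; now {s0, s1, s2, s3, s4}.
Read 'y': s0→{s3}, s1→{s2, s3}, s2→{s4}, s3→{s3}, s4→{s0, s3}; now {s0, s2, s3, s4}.
The final set {s0, s2, s3, s4} contains no accepting state.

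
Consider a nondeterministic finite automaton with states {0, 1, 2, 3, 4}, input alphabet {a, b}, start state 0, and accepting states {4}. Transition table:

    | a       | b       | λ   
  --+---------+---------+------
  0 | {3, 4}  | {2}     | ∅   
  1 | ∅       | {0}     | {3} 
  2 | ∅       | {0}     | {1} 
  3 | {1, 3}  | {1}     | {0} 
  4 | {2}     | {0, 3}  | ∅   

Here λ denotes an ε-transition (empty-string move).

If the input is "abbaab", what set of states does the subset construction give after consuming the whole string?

{0, 1, 2, 3}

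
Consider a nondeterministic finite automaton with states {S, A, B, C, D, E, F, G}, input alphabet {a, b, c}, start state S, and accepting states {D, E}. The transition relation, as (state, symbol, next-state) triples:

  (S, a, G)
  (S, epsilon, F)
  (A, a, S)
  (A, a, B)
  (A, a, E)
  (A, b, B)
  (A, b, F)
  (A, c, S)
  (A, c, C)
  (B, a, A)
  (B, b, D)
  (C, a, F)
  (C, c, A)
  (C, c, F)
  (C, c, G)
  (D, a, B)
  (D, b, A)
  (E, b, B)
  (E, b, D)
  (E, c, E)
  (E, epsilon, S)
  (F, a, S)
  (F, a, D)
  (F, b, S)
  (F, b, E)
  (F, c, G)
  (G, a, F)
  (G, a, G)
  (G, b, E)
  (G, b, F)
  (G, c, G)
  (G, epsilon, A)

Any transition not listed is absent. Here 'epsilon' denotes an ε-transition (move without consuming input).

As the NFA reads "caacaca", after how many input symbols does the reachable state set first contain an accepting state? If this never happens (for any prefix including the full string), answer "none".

2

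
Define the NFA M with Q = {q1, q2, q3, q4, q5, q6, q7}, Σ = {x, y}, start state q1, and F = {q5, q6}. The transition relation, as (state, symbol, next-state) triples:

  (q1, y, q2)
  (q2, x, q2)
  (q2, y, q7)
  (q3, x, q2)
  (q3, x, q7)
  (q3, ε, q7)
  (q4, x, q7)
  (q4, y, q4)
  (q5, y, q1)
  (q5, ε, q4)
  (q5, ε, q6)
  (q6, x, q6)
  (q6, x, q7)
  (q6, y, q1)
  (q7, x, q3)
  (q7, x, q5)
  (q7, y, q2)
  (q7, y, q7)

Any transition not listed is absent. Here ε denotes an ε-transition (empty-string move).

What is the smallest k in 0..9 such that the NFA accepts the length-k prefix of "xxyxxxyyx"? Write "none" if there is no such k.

none

Start in {q1}.
Read 'x': q1→∅; now ∅.
The set is empty and remains empty for the remaining 8 symbols.
No reachable set along the way intersects F.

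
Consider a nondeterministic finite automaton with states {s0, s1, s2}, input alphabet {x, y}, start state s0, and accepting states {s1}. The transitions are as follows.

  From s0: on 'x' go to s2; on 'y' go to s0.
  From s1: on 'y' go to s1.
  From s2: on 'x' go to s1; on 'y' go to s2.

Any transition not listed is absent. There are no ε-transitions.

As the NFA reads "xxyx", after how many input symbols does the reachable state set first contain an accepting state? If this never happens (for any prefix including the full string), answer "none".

2

Start in {s0}.
Read 'x': {s0} → {s2}.
Read 'x': {s2} → {s1}.
None of the earlier sets intersect F, but {s1} does.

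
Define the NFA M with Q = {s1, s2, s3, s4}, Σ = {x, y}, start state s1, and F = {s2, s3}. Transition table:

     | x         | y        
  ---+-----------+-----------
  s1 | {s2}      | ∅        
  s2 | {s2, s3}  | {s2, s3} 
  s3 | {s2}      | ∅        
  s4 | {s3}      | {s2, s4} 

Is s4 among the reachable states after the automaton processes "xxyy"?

No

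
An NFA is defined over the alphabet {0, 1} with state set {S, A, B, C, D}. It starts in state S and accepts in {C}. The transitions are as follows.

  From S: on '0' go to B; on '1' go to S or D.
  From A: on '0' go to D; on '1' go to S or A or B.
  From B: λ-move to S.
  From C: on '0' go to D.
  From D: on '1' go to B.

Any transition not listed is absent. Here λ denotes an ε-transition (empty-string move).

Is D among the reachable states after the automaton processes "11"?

Yes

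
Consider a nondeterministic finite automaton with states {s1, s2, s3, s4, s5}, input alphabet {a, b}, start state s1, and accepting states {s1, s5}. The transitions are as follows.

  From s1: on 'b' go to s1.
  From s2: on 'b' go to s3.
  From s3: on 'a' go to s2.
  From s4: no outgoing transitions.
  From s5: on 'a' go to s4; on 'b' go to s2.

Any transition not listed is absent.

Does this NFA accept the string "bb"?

Yes

Start in {s1}.
Read 'b': s1→{s1}; now {s1}.
Read 'b': s1→{s1}; now {s1}.
The final set {s1} contains the accepting state s1.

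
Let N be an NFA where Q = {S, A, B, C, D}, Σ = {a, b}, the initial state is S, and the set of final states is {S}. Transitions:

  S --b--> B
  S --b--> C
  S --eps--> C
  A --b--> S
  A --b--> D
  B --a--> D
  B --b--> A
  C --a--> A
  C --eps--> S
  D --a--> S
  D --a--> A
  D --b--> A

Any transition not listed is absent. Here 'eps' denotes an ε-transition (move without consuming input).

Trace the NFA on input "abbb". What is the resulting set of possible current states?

Start: ε-closure({S}) = {S, C}.
Read 'a': S→∅, C→{A}; now {A}.
Read 'b': A→{S, D}; union {S, D}; ε-closure = {S, C, D}.
Read 'b': S→{B, C}, C→∅, D→{A}; union {A, B, C}; ε-closure = {S, A, B, C}.
Read 'b': S→{B, C}, A→{S, D}, B→{A}, C→∅; now {S, A, B, C, D}.

{S, A, B, C, D}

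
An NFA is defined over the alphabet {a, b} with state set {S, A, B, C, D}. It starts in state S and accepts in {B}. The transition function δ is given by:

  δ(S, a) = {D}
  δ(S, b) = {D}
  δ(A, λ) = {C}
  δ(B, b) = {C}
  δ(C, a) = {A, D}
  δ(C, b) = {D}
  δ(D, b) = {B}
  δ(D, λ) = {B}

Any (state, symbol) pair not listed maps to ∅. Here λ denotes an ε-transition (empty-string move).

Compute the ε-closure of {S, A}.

Begin with {S, A}.
ε-move A → C; add C.

{S, A, C}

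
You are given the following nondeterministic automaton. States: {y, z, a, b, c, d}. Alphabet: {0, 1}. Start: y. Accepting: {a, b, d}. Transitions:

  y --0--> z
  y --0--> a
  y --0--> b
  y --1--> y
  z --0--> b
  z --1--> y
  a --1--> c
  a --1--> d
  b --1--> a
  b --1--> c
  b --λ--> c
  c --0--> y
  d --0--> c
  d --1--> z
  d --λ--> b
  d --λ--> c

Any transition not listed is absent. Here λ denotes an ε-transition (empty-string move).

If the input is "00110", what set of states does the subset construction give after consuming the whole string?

Start in {y}.
Read '0': {y} → {z, a, b, c}.
Read '0': {z, a, b, c} → {y, b, c}.
Read '1': {y, b, c} → {y, a, c}.
Read '1': {y, a, c} → {y, b, c, d}.
Read '0': {y, b, c, d} → {y, z, a, b, c}.

{y, z, a, b, c}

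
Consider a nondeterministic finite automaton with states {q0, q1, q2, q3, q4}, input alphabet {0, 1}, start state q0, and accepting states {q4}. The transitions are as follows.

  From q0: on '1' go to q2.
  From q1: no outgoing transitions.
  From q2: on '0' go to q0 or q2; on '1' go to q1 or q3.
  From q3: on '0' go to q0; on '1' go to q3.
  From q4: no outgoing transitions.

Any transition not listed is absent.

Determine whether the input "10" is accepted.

No

Start in {q0}.
Read '1': {q0} → {q2}.
Read '0': {q2} → {q0, q2}.
The final set {q0, q2} contains no accepting state.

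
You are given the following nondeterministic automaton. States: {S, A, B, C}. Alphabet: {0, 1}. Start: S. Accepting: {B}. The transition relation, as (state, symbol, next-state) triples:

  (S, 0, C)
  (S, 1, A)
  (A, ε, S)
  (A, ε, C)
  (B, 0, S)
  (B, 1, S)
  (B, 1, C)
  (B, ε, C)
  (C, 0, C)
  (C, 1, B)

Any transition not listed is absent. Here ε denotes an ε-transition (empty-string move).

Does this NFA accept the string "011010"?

No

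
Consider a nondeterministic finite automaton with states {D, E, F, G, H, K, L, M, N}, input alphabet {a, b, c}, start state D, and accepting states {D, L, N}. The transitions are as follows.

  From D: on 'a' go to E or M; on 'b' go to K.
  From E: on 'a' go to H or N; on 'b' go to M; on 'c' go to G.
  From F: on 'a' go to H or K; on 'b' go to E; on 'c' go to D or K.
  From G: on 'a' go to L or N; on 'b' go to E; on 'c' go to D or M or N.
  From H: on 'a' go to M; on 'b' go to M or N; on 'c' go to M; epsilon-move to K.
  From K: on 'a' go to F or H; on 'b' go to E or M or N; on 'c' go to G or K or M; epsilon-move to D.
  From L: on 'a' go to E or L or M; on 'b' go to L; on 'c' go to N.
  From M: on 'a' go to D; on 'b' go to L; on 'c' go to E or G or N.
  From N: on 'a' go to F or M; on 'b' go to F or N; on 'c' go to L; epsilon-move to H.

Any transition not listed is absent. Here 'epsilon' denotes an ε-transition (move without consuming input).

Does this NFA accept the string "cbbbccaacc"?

No

Start in {D}.
Read 'c': {D} → ∅.
The set is empty and remains empty for the remaining 9 symbols.
The final set ∅ contains no accepting state.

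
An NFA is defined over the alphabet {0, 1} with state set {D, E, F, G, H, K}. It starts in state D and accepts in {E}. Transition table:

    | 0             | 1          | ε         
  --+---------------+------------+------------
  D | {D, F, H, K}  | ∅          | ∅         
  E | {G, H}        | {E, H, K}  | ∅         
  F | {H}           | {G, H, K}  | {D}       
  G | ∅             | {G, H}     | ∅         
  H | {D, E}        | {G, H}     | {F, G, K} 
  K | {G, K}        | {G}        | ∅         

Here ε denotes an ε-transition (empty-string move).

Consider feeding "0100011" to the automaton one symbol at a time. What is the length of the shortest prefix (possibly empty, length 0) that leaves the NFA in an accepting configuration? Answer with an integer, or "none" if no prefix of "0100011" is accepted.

Start in {D}.
Read '0': {D} → {D, F, G, H, K}.
Read '1': {D, F, G, H, K} → {D, F, G, H, K}.
Read '0': {D, F, G, H, K} → {D, E, F, G, H, K}.
None of the earlier sets intersect F, but {D, E, F, G, H, K} does.

3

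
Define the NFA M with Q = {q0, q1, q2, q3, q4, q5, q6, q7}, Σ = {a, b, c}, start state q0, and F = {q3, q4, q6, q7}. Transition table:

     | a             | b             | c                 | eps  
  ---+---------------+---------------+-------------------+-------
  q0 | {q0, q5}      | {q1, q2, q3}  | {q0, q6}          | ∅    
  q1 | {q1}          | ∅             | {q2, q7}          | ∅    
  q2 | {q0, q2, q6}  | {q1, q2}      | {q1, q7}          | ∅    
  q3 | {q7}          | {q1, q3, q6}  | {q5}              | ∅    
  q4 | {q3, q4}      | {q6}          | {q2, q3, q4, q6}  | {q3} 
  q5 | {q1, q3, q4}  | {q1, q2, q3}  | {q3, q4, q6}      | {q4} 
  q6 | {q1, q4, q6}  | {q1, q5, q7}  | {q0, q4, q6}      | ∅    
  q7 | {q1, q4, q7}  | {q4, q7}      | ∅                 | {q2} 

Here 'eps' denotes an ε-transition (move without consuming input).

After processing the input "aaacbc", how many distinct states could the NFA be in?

8

Start in {q0}.
Read 'a': q0→{q0, q5}; union {q0, q5}; ε-closure = {q0, q3, q4, q5}.
Read 'a': q0→{q0, q5}, q3→{q7}, q4→{q3, q4}, q5→{q1, q3, q4}; union {q0, q1, q3, q4, q5, q7}; ε-closure = {q0, q1, q2, q3, q4, q5, q7}.
Read 'a': q0→{q0, q5}, q1→{q1}, q2→{q0, q2, q6}, q3→{q7}, q4→{q3, q4}, q5→{q1, q3, q4}, q7→{q1, q4, q7}; now {q0, q1, q2, q3, q4, q5, q6, q7}.
Read 'c': q0→{q0, q6}, q1→{q2, q7}, q2→{q1, q7}, q3→{q5}, q4→{q2, q3, q4, q6}, q5→{q3, q4, q6}, q6→{q0, q4, q6}, q7→∅; now {q0, q1, q2, q3, q4, q5, q6, q7}.
Read 'b': q0→{q1, q2, q3}, q1→∅, q2→{q1, q2}, q3→{q1, q3, q6}, q4→{q6}, q5→{q1, q2, q3}, q6→{q1, q5, q7}, q7→{q4, q7}; now {q1, q2, q3, q4, q5, q6, q7}.
Read 'c': q1→{q2, q7}, q2→{q1, q7}, q3→{q5}, q4→{q2, q3, q4, q6}, q5→{q3, q4, q6}, q6→{q0, q4, q6}, q7→∅; now {q0, q1, q2, q3, q4, q5, q6, q7}.
That set has 8 states.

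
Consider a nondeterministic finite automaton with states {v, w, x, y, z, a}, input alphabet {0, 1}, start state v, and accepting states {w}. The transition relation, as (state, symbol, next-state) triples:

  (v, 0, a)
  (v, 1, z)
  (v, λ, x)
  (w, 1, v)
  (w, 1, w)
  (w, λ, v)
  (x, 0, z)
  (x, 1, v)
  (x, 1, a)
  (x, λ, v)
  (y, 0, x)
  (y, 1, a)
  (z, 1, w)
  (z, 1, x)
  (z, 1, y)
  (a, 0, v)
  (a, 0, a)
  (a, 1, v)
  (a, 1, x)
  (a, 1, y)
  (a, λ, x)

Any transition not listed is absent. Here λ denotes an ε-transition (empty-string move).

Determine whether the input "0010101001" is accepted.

Yes

Start: ε-closure({v}) = {v, x}.
Read '0': {v, x} → {v, x, z, a}.
Read '0': {v, x, z, a} → {v, x, z, a}.
Read '1': {v, x, z, a} → {v, w, x, y, z, a}.
Read '0': {v, w, x, y, z, a} → {v, x, z, a}.
Read '1': {v, x, z, a} → {v, w, x, y, z, a}.
Read '0': {v, w, x, y, z, a} → {v, x, z, a}.
Read '1': {v, x, z, a} → {v, w, x, y, z, a}.
Read '0': {v, w, x, y, z, a} → {v, x, z, a}.
Read '0': {v, x, z, a} → {v, x, z, a}.
Read '1': {v, x, z, a} → {v, w, x, y, z, a}.
The final set {v, w, x, y, z, a} contains the accepting state w.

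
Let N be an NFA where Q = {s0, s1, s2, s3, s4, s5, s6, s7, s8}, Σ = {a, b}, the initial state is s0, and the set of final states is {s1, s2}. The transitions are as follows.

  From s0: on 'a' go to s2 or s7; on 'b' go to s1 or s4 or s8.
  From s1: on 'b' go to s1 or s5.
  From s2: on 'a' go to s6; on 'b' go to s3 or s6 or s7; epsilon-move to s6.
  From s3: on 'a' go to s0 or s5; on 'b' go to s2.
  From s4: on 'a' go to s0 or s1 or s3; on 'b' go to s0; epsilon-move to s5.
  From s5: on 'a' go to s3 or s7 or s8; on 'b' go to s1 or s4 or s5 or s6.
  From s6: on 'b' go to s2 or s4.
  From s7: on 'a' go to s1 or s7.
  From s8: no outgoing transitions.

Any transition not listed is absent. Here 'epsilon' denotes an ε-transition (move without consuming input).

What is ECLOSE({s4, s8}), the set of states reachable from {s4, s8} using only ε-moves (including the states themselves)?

{s4, s5, s8}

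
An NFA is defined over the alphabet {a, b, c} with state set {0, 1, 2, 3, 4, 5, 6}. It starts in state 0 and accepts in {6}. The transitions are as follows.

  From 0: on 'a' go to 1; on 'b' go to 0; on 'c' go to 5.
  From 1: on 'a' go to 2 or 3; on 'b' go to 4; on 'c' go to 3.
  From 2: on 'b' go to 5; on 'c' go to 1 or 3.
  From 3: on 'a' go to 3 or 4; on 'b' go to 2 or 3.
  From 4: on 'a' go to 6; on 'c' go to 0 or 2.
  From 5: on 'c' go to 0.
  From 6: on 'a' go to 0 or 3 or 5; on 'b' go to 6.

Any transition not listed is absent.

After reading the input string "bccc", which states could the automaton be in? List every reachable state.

{5}

Start in {0}.
Read 'b': 0→{0}; now {0}.
Read 'c': 0→{5}; now {5}.
Read 'c': 5→{0}; now {0}.
Read 'c': 0→{5}; now {5}.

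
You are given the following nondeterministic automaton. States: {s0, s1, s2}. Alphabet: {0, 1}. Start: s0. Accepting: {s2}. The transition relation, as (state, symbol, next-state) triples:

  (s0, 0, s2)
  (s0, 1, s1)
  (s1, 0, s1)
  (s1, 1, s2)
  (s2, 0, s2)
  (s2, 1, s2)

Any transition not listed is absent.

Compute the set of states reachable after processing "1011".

Start in {s0}.
Read '1': {s0} → {s1}.
Read '0': {s1} → {s1}.
Read '1': {s1} → {s2}.
Read '1': {s2} → {s2}.

{s2}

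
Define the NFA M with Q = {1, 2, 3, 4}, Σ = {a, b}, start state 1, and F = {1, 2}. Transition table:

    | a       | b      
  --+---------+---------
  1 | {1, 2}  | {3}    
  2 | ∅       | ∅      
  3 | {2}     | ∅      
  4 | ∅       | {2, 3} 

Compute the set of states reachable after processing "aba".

{2}

Start in {1}.
Read 'a': {1} → {1, 2}.
Read 'b': {1, 2} → {3}.
Read 'a': {3} → {2}.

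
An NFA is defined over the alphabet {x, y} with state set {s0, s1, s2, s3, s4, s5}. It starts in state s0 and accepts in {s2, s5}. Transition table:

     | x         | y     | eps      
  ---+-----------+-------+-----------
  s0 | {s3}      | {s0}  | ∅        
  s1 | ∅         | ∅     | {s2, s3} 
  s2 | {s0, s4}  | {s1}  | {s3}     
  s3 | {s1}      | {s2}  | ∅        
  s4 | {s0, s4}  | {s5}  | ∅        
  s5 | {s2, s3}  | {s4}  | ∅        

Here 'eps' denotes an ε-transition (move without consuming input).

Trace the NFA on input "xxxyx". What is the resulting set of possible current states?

{s0, s1, s2, s3, s4}

Start in {s0}.
Read 'x': {s0} → {s3}.
Read 'x': {s3} → {s1, s2, s3}.
Read 'x': {s1, s2, s3} → {s0, s1, s2, s3, s4}.
Read 'y': {s0, s1, s2, s3, s4} → {s0, s1, s2, s3, s5}.
Read 'x': {s0, s1, s2, s3, s5} → {s0, s1, s2, s3, s4}.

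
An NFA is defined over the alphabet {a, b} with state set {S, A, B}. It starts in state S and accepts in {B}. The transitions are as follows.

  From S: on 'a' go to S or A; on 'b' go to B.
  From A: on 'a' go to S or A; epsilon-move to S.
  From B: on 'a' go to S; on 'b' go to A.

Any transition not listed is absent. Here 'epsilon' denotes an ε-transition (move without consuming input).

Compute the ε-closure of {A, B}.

{S, A, B}

Begin with {A, B}.
ε-move A → S; add S.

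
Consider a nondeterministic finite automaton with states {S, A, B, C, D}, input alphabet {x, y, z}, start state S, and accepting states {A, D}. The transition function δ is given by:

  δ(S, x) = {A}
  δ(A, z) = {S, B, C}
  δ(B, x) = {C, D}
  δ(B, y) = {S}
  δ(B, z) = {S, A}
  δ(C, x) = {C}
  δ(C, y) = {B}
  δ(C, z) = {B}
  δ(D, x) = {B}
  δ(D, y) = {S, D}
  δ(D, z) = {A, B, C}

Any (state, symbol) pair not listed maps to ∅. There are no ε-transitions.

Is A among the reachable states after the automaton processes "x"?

Start in {S}.
Read 'x': {S} → {A}.
State A is in {A}.

Yes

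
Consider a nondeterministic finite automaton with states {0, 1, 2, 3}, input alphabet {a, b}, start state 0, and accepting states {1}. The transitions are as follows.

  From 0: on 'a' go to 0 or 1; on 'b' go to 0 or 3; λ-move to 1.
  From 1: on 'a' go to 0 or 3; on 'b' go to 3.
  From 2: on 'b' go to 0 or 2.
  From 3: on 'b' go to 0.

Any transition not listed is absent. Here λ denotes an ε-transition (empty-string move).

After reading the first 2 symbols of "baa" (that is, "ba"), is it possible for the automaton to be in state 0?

Yes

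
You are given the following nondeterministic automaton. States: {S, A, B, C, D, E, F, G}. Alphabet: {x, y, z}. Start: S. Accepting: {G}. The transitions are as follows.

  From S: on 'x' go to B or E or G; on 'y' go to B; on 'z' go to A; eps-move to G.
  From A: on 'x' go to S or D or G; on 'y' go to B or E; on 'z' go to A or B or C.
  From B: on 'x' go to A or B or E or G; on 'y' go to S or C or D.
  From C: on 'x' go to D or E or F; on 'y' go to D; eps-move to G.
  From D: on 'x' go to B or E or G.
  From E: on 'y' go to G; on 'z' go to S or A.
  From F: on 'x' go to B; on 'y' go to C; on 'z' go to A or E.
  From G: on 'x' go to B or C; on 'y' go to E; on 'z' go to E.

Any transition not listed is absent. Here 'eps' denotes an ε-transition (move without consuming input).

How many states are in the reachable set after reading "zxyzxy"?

6

Start: ε-closure({S}) = {S, G}.
Read 'z': S→{A}, G→{E}; now {A, E}.
Read 'x': A→{S, D, G}, E→∅; now {S, D, G}.
Read 'y': S→{B}, D→∅, G→{E}; now {B, E}.
Read 'z': B→∅, E→{S, A}; union {S, A}; ε-closure = {S, A, G}.
Read 'x': S→{B, E, G}, A→{S, D, G}, G→{B, C}; now {S, B, C, D, E, G}.
Read 'y': S→{B}, B→{S, C, D}, C→{D}, D→∅, E→{G}, G→{E}; now {S, B, C, D, E, G}.
That set has 6 states.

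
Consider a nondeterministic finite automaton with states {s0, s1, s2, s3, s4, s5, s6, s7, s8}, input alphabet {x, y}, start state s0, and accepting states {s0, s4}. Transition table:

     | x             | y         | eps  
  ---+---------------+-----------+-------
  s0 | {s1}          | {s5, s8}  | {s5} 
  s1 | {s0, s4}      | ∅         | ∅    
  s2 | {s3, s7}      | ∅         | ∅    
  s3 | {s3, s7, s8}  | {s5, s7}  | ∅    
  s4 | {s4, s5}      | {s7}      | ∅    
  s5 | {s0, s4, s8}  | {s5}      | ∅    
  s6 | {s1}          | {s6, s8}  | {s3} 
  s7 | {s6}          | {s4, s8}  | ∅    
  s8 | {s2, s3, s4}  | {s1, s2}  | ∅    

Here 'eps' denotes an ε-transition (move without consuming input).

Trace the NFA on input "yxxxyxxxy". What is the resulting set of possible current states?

Start: ε-closure({s0}) = {s0, s5}.
Read 'y': s0→{s5, s8}, s5→{s5}; now {s5, s8}.
Read 'x': s5→{s0, s4, s8}, s8→{s2, s3, s4}; union {s0, s2, s3, s4, s8}; ε-closure = {s0, s2, s3, s4, s5, s8}.
Read 'x': s0→{s1}, s2→{s3, s7}, s3→{s3, s7, s8}, s4→{s4, s5}, s5→{s0, s4, s8}, s8→{s2, s3, s4}; now {s0, s1, s2, s3, s4, s5, s7, s8}.
Read 'x': s0→{s1}, s1→{s0, s4}, s2→{s3, s7}, s3→{s3, s7, s8}, s4→{s4, s5}, s5→{s0, s4, s8}, s7→{s6}, s8→{s2, s3, s4}; now {s0, s1, s2, s3, s4, s5, s6, s7, s8}.
Read 'y': s0→{s5, s8}, s1→∅, s2→∅, s3→{s5, s7}, s4→{s7}, s5→{s5}, s6→{s6, s8}, s7→{s4, s8}, s8→{s1, s2}; union {s1, s2, s4, s5, s6, s7, s8}; ε-closure = {s1, s2, s3, s4, s5, s6, s7, s8}.
Read 'x': s1→{s0, s4}, s2→{s3, s7}, s3→{s3, s7, s8}, s4→{s4, s5}, s5→{s0, s4, s8}, s6→{s1}, s7→{s6}, s8→{s2, s3, s4}; now {s0, s1, s2, s3, s4, s5, s6, s7, s8}.
Read 'x': s0→{s1}, s1→{s0, s4}, s2→{s3, s7}, s3→{s3, s7, s8}, s4→{s4, s5}, s5→{s0, s4, s8}, s6→{s1}, s7→{s6}, s8→{s2, s3, s4}; now {s0, s1, s2, s3, s4, s5, s6, s7, s8}.
Read 'x': s0→{s1}, s1→{s0, s4}, s2→{s3, s7}, s3→{s3, s7, s8}, s4→{s4, s5}, s5→{s0, s4, s8}, s6→{s1}, s7→{s6}, s8→{s2, s3, s4}; now {s0, s1, s2, s3, s4, s5, s6, s7, s8}.
Read 'y': s0→{s5, s8}, s1→∅, s2→∅, s3→{s5, s7}, s4→{s7}, s5→{s5}, s6→{s6, s8}, s7→{s4, s8}, s8→{s1, s2}; union {s1, s2, s4, s5, s6, s7, s8}; ε-closure = {s1, s2, s3, s4, s5, s6, s7, s8}.

{s1, s2, s3, s4, s5, s6, s7, s8}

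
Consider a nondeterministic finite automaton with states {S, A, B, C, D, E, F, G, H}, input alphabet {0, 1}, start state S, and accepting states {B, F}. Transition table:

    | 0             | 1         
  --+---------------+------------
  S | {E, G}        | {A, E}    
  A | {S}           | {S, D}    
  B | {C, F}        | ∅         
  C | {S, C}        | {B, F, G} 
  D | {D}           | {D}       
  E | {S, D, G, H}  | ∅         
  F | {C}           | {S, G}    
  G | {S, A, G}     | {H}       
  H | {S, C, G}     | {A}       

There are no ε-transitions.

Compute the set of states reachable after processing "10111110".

Start in {S}.
Read '1': S→{A, E}; now {A, E}.
Read '0': A→{S}, E→{S, D, G, H}; now {S, D, G, H}.
Read '1': S→{A, E}, D→{D}, G→{H}, H→{A}; now {A, D, E, H}.
Read '1': A→{S, D}, D→{D}, E→∅, H→{A}; now {S, A, D}.
Read '1': S→{A, E}, A→{S, D}, D→{D}; now {S, A, D, E}.
Read '1': S→{A, E}, A→{S, D}, D→{D}, E→∅; now {S, A, D, E}.
Read '1': S→{A, E}, A→{S, D}, D→{D}, E→∅; now {S, A, D, E}.
Read '0': S→{E, G}, A→{S}, D→{D}, E→{S, D, G, H}; now {S, D, E, G, H}.

{S, D, E, G, H}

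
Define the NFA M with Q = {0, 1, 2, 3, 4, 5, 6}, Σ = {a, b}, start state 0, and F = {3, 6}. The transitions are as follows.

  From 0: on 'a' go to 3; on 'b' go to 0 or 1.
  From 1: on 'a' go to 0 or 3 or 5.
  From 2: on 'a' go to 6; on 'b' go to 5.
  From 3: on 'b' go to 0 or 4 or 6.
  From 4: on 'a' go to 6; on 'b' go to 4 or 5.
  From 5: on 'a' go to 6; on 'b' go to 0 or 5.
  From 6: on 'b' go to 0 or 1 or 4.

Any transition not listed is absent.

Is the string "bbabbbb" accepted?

No

Start in {0}.
Read 'b': 0→{0, 1}; now {0, 1}.
Read 'b': 0→{0, 1}, 1→∅; now {0, 1}.
Read 'a': 0→{3}, 1→{0, 3, 5}; now {0, 3, 5}.
Read 'b': 0→{0, 1}, 3→{0, 4, 6}, 5→{0, 5}; now {0, 1, 4, 5, 6}.
Read 'b': 0→{0, 1}, 1→∅, 4→{4, 5}, 5→{0, 5}, 6→{0, 1, 4}; now {0, 1, 4, 5}.
Read 'b': 0→{0, 1}, 1→∅, 4→{4, 5}, 5→{0, 5}; now {0, 1, 4, 5}.
Read 'b': 0→{0, 1}, 1→∅, 4→{4, 5}, 5→{0, 5}; now {0, 1, 4, 5}.
The final set {0, 1, 4, 5} contains no accepting state.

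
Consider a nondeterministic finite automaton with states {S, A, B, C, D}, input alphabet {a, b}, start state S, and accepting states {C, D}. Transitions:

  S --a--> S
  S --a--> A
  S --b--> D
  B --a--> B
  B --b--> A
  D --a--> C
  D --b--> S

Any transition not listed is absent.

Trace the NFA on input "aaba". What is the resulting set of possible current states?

{C}

Start in {S}.
Read 'a': {S} → {S, A}.
Read 'a': {S, A} → {S, A}.
Read 'b': {S, A} → {D}.
Read 'a': {D} → {C}.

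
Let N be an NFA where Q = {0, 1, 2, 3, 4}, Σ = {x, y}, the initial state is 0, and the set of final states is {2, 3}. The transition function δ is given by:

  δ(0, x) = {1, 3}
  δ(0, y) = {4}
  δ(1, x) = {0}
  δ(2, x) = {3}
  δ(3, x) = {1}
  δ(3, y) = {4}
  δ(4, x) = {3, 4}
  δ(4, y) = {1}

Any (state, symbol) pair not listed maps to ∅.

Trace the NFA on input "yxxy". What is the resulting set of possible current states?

{1, 4}

Start in {0}.
Read 'y': 0→{4}; now {4}.
Read 'x': 4→{3, 4}; now {3, 4}.
Read 'x': 3→{1}, 4→{3, 4}; now {1, 3, 4}.
Read 'y': 1→∅, 3→{4}, 4→{1}; now {1, 4}.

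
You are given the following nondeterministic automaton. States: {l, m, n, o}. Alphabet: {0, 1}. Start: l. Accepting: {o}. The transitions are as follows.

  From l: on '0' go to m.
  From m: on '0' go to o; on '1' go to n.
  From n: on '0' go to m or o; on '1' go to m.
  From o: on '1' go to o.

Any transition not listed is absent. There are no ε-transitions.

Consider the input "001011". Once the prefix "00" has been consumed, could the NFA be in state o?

Yes

Start in {l}.
Read '0': {l} → {m}.
Read '0': {m} → {o}.
State o is in {o}.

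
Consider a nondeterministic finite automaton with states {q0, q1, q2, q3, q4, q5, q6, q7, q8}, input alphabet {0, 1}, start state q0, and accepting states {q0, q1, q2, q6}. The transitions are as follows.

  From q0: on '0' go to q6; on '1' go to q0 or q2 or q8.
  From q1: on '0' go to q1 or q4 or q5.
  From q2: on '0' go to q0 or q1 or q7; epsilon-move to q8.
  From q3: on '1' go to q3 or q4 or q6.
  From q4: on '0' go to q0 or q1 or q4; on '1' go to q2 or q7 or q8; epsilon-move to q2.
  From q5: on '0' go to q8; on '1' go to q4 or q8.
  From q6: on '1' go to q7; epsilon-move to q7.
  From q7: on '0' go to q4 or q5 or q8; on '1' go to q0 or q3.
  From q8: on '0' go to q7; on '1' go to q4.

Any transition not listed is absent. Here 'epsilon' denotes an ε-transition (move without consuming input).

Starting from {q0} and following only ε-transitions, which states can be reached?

{q0}

Begin with {q0}.
No ε-moves leave this set, so the closure equals the set itself.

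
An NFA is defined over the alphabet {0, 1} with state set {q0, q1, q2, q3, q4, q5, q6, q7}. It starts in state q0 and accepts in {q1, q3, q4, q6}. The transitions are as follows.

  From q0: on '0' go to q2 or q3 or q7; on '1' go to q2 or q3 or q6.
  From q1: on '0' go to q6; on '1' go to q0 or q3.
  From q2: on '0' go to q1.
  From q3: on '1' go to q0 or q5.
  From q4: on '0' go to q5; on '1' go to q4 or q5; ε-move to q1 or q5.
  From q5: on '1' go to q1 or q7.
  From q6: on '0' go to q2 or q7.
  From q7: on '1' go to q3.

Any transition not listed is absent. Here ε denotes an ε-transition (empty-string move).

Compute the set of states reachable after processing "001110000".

{q1, q2, q6, q7}

Start in {q0}.
Read '0': {q0} → {q2, q3, q7}.
Read '0': {q2, q3, q7} → {q1}.
Read '1': {q1} → {q0, q3}.
Read '1': {q0, q3} → {q0, q2, q3, q5, q6}.
Read '1': {q0, q2, q3, q5, q6} → {q0, q1, q2, q3, q5, q6, q7}.
Read '0': {q0, q1, q2, q3, q5, q6, q7} → {q1, q2, q3, q6, q7}.
Read '0': {q1, q2, q3, q6, q7} → {q1, q2, q6, q7}.
Read '0': {q1, q2, q6, q7} → {q1, q2, q6, q7}.
Read '0': {q1, q2, q6, q7} → {q1, q2, q6, q7}.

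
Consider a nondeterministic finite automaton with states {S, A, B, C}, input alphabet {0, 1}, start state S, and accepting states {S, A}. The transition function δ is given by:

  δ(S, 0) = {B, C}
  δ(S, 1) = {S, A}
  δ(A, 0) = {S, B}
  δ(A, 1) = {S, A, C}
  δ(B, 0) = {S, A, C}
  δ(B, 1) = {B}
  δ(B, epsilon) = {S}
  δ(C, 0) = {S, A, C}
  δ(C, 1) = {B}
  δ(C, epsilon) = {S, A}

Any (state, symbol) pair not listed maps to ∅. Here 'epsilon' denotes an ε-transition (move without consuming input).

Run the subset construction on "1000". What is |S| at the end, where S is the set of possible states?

4

Start in {S}.
Read '1': {S} → {S, A}.
Read '0': {S, A} → {S, A, B, C}.
Read '0': {S, A, B, C} → {S, A, B, C}.
Read '0': {S, A, B, C} → {S, A, B, C}.
That set has 4 states.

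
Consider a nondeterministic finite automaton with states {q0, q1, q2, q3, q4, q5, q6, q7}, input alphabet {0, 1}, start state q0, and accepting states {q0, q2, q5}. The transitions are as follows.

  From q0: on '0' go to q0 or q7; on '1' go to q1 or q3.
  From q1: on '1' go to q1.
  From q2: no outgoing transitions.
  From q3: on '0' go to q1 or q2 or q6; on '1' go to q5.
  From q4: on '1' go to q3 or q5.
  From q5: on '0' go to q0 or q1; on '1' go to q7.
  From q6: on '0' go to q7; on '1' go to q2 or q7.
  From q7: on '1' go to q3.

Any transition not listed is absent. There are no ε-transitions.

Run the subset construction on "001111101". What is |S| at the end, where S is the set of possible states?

Start in {q0}.
Read '0': q0→{q0, q7}; now {q0, q7}.
Read '0': q0→{q0, q7}, q7→∅; now {q0, q7}.
Read '1': q0→{q1, q3}, q7→{q3}; now {q1, q3}.
Read '1': q1→{q1}, q3→{q5}; now {q1, q5}.
Read '1': q1→{q1}, q5→{q7}; now {q1, q7}.
Read '1': q1→{q1}, q7→{q3}; now {q1, q3}.
Read '1': q1→{q1}, q3→{q5}; now {q1, q5}.
Read '0': q1→∅, q5→{q0, q1}; now {q0, q1}.
Read '1': q0→{q1, q3}, q1→{q1}; now {q1, q3}.
That set has 2 states.

2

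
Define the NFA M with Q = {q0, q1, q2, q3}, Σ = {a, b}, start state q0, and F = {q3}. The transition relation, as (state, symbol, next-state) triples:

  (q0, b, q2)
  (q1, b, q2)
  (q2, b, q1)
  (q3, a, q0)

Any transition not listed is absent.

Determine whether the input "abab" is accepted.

No

Start in {q0}.
Read 'a': {q0} → ∅.
The set is empty and remains empty for the remaining 3 symbols.
The final set ∅ contains no accepting state.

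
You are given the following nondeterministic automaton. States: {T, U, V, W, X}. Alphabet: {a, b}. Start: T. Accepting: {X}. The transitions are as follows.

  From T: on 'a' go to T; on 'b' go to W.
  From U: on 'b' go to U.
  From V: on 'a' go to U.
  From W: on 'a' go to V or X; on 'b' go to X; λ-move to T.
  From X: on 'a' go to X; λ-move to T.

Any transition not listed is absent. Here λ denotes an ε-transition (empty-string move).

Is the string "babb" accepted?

Yes

Start in {T}.
Read 'b': {T} → {T, W}.
Read 'a': {T, W} → {T, V, X}.
Read 'b': {T, V, X} → {T, W}.
Read 'b': {T, W} → {T, W, X}.
The final set {T, W, X} contains the accepting state X.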